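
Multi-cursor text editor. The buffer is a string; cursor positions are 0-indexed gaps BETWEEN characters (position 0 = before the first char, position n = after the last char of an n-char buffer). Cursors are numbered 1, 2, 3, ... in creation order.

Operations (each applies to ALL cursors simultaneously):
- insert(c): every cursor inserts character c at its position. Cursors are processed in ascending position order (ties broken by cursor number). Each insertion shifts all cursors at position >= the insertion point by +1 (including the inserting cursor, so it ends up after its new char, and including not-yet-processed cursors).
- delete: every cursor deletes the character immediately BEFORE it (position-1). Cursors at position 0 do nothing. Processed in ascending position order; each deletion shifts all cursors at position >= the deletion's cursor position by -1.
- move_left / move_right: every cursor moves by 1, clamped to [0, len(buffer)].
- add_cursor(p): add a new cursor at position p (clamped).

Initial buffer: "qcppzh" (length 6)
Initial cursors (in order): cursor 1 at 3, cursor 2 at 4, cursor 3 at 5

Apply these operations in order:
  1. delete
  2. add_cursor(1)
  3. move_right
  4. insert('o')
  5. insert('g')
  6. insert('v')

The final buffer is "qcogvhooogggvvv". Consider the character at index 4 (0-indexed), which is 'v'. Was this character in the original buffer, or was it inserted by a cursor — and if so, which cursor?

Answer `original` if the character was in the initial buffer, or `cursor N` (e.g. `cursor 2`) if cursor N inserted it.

After op 1 (delete): buffer="qch" (len 3), cursors c1@2 c2@2 c3@2, authorship ...
After op 2 (add_cursor(1)): buffer="qch" (len 3), cursors c4@1 c1@2 c2@2 c3@2, authorship ...
After op 3 (move_right): buffer="qch" (len 3), cursors c4@2 c1@3 c2@3 c3@3, authorship ...
After op 4 (insert('o')): buffer="qcohooo" (len 7), cursors c4@3 c1@7 c2@7 c3@7, authorship ..4.123
After op 5 (insert('g')): buffer="qcoghoooggg" (len 11), cursors c4@4 c1@11 c2@11 c3@11, authorship ..44.123123
After op 6 (insert('v')): buffer="qcogvhooogggvvv" (len 15), cursors c4@5 c1@15 c2@15 c3@15, authorship ..444.123123123
Authorship (.=original, N=cursor N): . . 4 4 4 . 1 2 3 1 2 3 1 2 3
Index 4: author = 4

Answer: cursor 4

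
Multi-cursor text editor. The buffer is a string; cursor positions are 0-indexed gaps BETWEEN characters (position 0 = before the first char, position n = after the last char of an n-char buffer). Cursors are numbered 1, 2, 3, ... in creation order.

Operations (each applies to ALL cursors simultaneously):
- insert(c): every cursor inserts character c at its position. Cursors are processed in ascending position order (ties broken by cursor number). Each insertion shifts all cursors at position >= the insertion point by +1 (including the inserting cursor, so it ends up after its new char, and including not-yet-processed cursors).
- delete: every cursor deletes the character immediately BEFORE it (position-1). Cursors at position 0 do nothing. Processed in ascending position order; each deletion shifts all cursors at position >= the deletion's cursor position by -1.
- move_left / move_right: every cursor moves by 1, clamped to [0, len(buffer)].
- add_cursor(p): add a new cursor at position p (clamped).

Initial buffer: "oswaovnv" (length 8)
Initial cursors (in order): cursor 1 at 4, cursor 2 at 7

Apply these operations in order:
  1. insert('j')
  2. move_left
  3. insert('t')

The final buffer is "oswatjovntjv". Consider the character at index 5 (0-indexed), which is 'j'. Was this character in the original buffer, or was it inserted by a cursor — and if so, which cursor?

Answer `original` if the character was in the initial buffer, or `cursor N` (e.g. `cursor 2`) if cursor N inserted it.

Answer: cursor 1

Derivation:
After op 1 (insert('j')): buffer="oswajovnjv" (len 10), cursors c1@5 c2@9, authorship ....1...2.
After op 2 (move_left): buffer="oswajovnjv" (len 10), cursors c1@4 c2@8, authorship ....1...2.
After op 3 (insert('t')): buffer="oswatjovntjv" (len 12), cursors c1@5 c2@10, authorship ....11...22.
Authorship (.=original, N=cursor N): . . . . 1 1 . . . 2 2 .
Index 5: author = 1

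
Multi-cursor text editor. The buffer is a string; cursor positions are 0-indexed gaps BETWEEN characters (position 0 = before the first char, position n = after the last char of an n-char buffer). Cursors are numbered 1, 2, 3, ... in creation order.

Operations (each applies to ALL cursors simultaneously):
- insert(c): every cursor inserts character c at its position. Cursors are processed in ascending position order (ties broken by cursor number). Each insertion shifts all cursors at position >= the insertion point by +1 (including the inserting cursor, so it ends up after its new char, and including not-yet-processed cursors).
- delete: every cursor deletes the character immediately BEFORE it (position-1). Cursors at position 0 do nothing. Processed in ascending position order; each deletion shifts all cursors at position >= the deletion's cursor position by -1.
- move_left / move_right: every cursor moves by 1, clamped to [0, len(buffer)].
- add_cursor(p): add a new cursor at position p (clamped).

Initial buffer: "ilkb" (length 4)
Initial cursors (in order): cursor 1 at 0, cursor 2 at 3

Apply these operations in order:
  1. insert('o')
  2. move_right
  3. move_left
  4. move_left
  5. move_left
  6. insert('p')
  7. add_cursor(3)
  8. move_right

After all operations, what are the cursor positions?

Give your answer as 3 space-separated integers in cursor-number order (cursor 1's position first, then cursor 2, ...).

After op 1 (insert('o')): buffer="oilkob" (len 6), cursors c1@1 c2@5, authorship 1...2.
After op 2 (move_right): buffer="oilkob" (len 6), cursors c1@2 c2@6, authorship 1...2.
After op 3 (move_left): buffer="oilkob" (len 6), cursors c1@1 c2@5, authorship 1...2.
After op 4 (move_left): buffer="oilkob" (len 6), cursors c1@0 c2@4, authorship 1...2.
After op 5 (move_left): buffer="oilkob" (len 6), cursors c1@0 c2@3, authorship 1...2.
After op 6 (insert('p')): buffer="poilpkob" (len 8), cursors c1@1 c2@5, authorship 11..2.2.
After op 7 (add_cursor(3)): buffer="poilpkob" (len 8), cursors c1@1 c3@3 c2@5, authorship 11..2.2.
After op 8 (move_right): buffer="poilpkob" (len 8), cursors c1@2 c3@4 c2@6, authorship 11..2.2.

Answer: 2 6 4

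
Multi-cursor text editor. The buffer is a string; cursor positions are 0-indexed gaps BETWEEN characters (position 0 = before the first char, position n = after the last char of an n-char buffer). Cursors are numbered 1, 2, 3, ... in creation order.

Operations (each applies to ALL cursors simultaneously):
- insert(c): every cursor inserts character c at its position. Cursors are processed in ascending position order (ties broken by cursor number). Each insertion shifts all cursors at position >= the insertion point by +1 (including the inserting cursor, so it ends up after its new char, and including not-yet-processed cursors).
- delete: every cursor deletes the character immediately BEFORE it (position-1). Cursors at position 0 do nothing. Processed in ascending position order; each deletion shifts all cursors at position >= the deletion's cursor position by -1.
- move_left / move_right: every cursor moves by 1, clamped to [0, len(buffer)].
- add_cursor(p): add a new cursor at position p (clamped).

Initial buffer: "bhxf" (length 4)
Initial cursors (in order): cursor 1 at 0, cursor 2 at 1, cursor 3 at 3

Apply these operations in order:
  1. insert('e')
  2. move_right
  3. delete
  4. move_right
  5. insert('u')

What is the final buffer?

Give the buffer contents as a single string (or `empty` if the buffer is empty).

After op 1 (insert('e')): buffer="ebehxef" (len 7), cursors c1@1 c2@3 c3@6, authorship 1.2..3.
After op 2 (move_right): buffer="ebehxef" (len 7), cursors c1@2 c2@4 c3@7, authorship 1.2..3.
After op 3 (delete): buffer="eexe" (len 4), cursors c1@1 c2@2 c3@4, authorship 12.3
After op 4 (move_right): buffer="eexe" (len 4), cursors c1@2 c2@3 c3@4, authorship 12.3
After op 5 (insert('u')): buffer="eeuxueu" (len 7), cursors c1@3 c2@5 c3@7, authorship 121.233

Answer: eeuxueu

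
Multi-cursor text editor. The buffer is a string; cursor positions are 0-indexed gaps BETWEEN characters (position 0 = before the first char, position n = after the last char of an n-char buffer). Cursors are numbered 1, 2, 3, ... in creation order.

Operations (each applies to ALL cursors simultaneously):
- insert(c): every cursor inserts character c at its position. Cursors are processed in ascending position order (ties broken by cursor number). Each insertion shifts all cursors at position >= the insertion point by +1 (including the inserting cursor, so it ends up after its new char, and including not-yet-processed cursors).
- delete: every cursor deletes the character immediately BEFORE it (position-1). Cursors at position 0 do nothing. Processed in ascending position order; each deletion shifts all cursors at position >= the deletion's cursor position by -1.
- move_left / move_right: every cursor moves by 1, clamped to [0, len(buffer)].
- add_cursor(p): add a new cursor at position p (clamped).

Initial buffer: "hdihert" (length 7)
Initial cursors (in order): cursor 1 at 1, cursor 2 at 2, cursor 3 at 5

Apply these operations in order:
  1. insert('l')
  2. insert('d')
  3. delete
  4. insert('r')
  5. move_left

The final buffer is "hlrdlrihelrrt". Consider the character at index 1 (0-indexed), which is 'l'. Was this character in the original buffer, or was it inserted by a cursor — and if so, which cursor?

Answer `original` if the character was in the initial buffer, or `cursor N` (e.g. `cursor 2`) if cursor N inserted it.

Answer: cursor 1

Derivation:
After op 1 (insert('l')): buffer="hldlihelrt" (len 10), cursors c1@2 c2@4 c3@8, authorship .1.2...3..
After op 2 (insert('d')): buffer="hlddldiheldrt" (len 13), cursors c1@3 c2@6 c3@11, authorship .11.22...33..
After op 3 (delete): buffer="hldlihelrt" (len 10), cursors c1@2 c2@4 c3@8, authorship .1.2...3..
After op 4 (insert('r')): buffer="hlrdlrihelrrt" (len 13), cursors c1@3 c2@6 c3@11, authorship .11.22...33..
After op 5 (move_left): buffer="hlrdlrihelrrt" (len 13), cursors c1@2 c2@5 c3@10, authorship .11.22...33..
Authorship (.=original, N=cursor N): . 1 1 . 2 2 . . . 3 3 . .
Index 1: author = 1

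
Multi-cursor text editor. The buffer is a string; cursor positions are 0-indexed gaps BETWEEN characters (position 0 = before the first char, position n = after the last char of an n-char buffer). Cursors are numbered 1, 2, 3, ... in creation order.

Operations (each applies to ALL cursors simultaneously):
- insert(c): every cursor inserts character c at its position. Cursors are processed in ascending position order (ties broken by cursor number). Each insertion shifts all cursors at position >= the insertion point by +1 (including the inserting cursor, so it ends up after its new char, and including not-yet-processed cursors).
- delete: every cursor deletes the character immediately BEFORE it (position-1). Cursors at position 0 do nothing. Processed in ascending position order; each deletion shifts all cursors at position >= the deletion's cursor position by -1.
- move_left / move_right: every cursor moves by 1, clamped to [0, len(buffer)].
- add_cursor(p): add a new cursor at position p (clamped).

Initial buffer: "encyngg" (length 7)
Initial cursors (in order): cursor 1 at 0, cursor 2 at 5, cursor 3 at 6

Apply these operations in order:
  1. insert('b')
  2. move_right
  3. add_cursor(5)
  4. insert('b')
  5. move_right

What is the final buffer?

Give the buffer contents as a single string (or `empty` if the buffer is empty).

Answer: bebncybnbgbbgb

Derivation:
After op 1 (insert('b')): buffer="bencynbgbg" (len 10), cursors c1@1 c2@7 c3@9, authorship 1.....2.3.
After op 2 (move_right): buffer="bencynbgbg" (len 10), cursors c1@2 c2@8 c3@10, authorship 1.....2.3.
After op 3 (add_cursor(5)): buffer="bencynbgbg" (len 10), cursors c1@2 c4@5 c2@8 c3@10, authorship 1.....2.3.
After op 4 (insert('b')): buffer="bebncybnbgbbgb" (len 14), cursors c1@3 c4@7 c2@11 c3@14, authorship 1.1...4.2.23.3
After op 5 (move_right): buffer="bebncybnbgbbgb" (len 14), cursors c1@4 c4@8 c2@12 c3@14, authorship 1.1...4.2.23.3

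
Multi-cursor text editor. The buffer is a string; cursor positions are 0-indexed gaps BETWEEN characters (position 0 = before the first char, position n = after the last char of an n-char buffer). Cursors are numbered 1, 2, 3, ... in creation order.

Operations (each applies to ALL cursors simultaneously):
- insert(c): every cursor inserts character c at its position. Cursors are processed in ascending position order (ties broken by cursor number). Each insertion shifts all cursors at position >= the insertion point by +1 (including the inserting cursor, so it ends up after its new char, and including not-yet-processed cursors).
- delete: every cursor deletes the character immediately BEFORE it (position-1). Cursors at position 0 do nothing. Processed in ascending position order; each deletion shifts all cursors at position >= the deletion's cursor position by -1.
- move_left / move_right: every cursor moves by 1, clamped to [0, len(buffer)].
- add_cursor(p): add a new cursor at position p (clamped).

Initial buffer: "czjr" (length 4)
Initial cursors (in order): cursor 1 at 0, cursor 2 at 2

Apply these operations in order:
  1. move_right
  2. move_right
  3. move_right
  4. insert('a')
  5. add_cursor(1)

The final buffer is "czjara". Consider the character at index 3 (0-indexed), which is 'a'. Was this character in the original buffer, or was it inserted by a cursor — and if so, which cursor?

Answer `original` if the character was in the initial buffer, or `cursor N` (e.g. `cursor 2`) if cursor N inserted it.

Answer: cursor 1

Derivation:
After op 1 (move_right): buffer="czjr" (len 4), cursors c1@1 c2@3, authorship ....
After op 2 (move_right): buffer="czjr" (len 4), cursors c1@2 c2@4, authorship ....
After op 3 (move_right): buffer="czjr" (len 4), cursors c1@3 c2@4, authorship ....
After op 4 (insert('a')): buffer="czjara" (len 6), cursors c1@4 c2@6, authorship ...1.2
After op 5 (add_cursor(1)): buffer="czjara" (len 6), cursors c3@1 c1@4 c2@6, authorship ...1.2
Authorship (.=original, N=cursor N): . . . 1 . 2
Index 3: author = 1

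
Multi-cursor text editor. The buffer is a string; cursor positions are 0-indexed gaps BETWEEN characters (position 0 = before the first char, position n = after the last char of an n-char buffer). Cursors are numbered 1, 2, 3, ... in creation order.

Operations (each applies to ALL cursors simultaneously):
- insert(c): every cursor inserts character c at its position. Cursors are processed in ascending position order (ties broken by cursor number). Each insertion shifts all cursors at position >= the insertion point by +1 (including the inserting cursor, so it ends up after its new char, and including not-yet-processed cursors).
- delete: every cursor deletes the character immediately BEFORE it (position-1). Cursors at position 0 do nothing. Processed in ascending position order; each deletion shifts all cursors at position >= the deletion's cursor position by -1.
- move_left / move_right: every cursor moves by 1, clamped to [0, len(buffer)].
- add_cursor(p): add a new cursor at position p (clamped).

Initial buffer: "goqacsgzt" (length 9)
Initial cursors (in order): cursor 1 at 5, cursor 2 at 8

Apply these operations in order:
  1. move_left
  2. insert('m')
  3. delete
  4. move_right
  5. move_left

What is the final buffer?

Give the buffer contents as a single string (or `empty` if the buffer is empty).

Answer: goqacsgzt

Derivation:
After op 1 (move_left): buffer="goqacsgzt" (len 9), cursors c1@4 c2@7, authorship .........
After op 2 (insert('m')): buffer="goqamcsgmzt" (len 11), cursors c1@5 c2@9, authorship ....1...2..
After op 3 (delete): buffer="goqacsgzt" (len 9), cursors c1@4 c2@7, authorship .........
After op 4 (move_right): buffer="goqacsgzt" (len 9), cursors c1@5 c2@8, authorship .........
After op 5 (move_left): buffer="goqacsgzt" (len 9), cursors c1@4 c2@7, authorship .........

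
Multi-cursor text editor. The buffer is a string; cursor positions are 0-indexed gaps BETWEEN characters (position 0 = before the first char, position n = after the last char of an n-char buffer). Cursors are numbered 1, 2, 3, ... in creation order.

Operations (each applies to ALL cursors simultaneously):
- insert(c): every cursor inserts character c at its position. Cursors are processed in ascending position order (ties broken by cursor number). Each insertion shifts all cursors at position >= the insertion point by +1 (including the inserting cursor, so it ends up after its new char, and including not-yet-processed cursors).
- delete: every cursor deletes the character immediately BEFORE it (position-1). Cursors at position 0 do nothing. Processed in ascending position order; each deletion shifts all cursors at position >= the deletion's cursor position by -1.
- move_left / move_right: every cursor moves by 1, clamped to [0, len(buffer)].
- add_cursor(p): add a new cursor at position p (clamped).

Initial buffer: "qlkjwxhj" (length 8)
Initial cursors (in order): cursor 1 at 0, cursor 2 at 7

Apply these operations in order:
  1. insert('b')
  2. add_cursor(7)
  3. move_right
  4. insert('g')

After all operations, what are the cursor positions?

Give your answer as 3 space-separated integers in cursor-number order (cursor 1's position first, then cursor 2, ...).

After op 1 (insert('b')): buffer="bqlkjwxhbj" (len 10), cursors c1@1 c2@9, authorship 1.......2.
After op 2 (add_cursor(7)): buffer="bqlkjwxhbj" (len 10), cursors c1@1 c3@7 c2@9, authorship 1.......2.
After op 3 (move_right): buffer="bqlkjwxhbj" (len 10), cursors c1@2 c3@8 c2@10, authorship 1.......2.
After op 4 (insert('g')): buffer="bqglkjwxhgbjg" (len 13), cursors c1@3 c3@10 c2@13, authorship 1.1......32.2

Answer: 3 13 10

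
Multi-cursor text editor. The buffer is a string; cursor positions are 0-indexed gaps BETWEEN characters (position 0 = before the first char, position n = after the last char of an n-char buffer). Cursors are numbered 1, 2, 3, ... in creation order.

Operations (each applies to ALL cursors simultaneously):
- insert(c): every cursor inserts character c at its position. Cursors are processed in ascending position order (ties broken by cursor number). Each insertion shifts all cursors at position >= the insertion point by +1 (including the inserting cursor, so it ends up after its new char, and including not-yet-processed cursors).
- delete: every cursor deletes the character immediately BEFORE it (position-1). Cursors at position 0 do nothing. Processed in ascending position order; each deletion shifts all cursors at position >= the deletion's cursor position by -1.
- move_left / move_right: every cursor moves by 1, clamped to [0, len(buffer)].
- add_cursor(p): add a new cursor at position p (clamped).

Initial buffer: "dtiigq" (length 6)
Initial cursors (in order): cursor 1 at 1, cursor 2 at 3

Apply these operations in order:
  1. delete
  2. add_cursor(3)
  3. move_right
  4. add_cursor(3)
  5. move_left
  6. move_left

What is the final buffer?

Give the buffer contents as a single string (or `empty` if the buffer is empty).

Answer: tigq

Derivation:
After op 1 (delete): buffer="tigq" (len 4), cursors c1@0 c2@1, authorship ....
After op 2 (add_cursor(3)): buffer="tigq" (len 4), cursors c1@0 c2@1 c3@3, authorship ....
After op 3 (move_right): buffer="tigq" (len 4), cursors c1@1 c2@2 c3@4, authorship ....
After op 4 (add_cursor(3)): buffer="tigq" (len 4), cursors c1@1 c2@2 c4@3 c3@4, authorship ....
After op 5 (move_left): buffer="tigq" (len 4), cursors c1@0 c2@1 c4@2 c3@3, authorship ....
After op 6 (move_left): buffer="tigq" (len 4), cursors c1@0 c2@0 c4@1 c3@2, authorship ....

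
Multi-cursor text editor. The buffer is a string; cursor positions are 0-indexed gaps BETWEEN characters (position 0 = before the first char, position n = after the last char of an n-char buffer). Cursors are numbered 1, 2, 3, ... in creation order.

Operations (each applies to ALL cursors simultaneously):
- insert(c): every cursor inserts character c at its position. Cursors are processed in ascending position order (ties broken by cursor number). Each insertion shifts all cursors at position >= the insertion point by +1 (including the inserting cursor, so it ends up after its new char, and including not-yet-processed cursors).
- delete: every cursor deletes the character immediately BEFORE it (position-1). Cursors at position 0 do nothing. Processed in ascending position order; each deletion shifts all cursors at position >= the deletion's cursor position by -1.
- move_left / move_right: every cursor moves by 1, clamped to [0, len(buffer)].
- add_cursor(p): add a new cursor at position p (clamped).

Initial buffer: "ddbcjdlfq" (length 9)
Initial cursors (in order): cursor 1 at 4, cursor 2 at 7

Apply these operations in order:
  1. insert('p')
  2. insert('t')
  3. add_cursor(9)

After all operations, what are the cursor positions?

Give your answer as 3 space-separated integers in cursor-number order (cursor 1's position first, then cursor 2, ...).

After op 1 (insert('p')): buffer="ddbcpjdlpfq" (len 11), cursors c1@5 c2@9, authorship ....1...2..
After op 2 (insert('t')): buffer="ddbcptjdlptfq" (len 13), cursors c1@6 c2@11, authorship ....11...22..
After op 3 (add_cursor(9)): buffer="ddbcptjdlptfq" (len 13), cursors c1@6 c3@9 c2@11, authorship ....11...22..

Answer: 6 11 9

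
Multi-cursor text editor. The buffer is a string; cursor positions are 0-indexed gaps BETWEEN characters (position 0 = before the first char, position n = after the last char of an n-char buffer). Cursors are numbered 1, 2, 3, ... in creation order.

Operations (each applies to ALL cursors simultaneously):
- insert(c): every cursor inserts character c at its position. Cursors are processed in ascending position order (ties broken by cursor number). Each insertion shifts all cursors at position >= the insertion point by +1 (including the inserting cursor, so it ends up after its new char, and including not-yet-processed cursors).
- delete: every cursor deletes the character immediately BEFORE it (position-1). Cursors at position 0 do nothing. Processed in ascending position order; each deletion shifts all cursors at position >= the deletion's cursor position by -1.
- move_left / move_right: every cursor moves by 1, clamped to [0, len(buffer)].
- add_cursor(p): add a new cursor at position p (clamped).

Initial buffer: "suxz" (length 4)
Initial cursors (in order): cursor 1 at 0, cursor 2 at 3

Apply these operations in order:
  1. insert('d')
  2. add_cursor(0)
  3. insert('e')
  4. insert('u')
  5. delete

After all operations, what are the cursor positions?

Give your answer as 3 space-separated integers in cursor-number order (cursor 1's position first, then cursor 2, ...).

Answer: 3 8 1

Derivation:
After op 1 (insert('d')): buffer="dsuxdz" (len 6), cursors c1@1 c2@5, authorship 1...2.
After op 2 (add_cursor(0)): buffer="dsuxdz" (len 6), cursors c3@0 c1@1 c2@5, authorship 1...2.
After op 3 (insert('e')): buffer="edesuxdez" (len 9), cursors c3@1 c1@3 c2@8, authorship 311...22.
After op 4 (insert('u')): buffer="eudeusuxdeuz" (len 12), cursors c3@2 c1@5 c2@11, authorship 33111...222.
After op 5 (delete): buffer="edesuxdez" (len 9), cursors c3@1 c1@3 c2@8, authorship 311...22.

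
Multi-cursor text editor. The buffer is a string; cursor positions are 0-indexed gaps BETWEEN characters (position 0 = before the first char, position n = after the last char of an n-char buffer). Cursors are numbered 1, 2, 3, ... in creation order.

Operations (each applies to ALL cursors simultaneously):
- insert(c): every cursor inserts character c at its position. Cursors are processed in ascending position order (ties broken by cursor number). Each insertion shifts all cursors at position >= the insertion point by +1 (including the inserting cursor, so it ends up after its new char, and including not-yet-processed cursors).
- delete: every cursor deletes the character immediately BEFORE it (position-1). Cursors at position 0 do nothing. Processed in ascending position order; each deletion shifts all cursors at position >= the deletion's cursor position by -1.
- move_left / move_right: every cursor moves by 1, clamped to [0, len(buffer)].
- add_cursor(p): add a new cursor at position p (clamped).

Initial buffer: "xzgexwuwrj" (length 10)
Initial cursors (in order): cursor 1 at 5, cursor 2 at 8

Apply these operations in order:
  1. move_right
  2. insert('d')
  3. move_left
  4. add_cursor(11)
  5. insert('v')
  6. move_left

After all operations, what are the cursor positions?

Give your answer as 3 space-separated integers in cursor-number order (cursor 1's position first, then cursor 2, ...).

Answer: 6 11 13

Derivation:
After op 1 (move_right): buffer="xzgexwuwrj" (len 10), cursors c1@6 c2@9, authorship ..........
After op 2 (insert('d')): buffer="xzgexwduwrdj" (len 12), cursors c1@7 c2@11, authorship ......1...2.
After op 3 (move_left): buffer="xzgexwduwrdj" (len 12), cursors c1@6 c2@10, authorship ......1...2.
After op 4 (add_cursor(11)): buffer="xzgexwduwrdj" (len 12), cursors c1@6 c2@10 c3@11, authorship ......1...2.
After op 5 (insert('v')): buffer="xzgexwvduwrvdvj" (len 15), cursors c1@7 c2@12 c3@14, authorship ......11...223.
After op 6 (move_left): buffer="xzgexwvduwrvdvj" (len 15), cursors c1@6 c2@11 c3@13, authorship ......11...223.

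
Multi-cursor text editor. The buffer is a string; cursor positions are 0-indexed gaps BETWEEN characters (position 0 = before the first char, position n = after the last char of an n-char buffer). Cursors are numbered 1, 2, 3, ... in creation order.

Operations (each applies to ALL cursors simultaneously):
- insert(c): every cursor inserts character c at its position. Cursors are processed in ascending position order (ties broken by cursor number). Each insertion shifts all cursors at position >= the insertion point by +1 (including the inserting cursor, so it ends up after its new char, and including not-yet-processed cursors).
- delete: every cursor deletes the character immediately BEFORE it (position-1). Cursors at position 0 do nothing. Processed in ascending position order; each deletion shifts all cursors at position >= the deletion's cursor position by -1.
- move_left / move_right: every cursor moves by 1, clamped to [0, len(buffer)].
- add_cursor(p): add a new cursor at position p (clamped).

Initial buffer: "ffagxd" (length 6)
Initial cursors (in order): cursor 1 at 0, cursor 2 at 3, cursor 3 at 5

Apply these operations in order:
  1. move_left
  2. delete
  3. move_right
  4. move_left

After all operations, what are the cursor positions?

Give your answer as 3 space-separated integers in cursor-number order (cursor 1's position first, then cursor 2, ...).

After op 1 (move_left): buffer="ffagxd" (len 6), cursors c1@0 c2@2 c3@4, authorship ......
After op 2 (delete): buffer="faxd" (len 4), cursors c1@0 c2@1 c3@2, authorship ....
After op 3 (move_right): buffer="faxd" (len 4), cursors c1@1 c2@2 c3@3, authorship ....
After op 4 (move_left): buffer="faxd" (len 4), cursors c1@0 c2@1 c3@2, authorship ....

Answer: 0 1 2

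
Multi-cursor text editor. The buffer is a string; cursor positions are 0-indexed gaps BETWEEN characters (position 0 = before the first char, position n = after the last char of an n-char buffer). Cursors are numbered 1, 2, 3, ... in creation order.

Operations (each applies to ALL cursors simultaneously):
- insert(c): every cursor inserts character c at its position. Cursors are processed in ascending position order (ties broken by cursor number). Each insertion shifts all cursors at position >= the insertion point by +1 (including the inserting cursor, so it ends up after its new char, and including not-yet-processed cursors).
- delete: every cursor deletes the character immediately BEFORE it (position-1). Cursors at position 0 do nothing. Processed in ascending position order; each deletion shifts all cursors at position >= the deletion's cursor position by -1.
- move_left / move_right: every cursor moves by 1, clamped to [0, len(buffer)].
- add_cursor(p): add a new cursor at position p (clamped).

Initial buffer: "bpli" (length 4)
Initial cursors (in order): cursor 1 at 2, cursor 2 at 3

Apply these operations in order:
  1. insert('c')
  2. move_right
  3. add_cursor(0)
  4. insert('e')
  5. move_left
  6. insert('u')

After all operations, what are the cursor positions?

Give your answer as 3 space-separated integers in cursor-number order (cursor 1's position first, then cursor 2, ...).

After op 1 (insert('c')): buffer="bpclci" (len 6), cursors c1@3 c2@5, authorship ..1.2.
After op 2 (move_right): buffer="bpclci" (len 6), cursors c1@4 c2@6, authorship ..1.2.
After op 3 (add_cursor(0)): buffer="bpclci" (len 6), cursors c3@0 c1@4 c2@6, authorship ..1.2.
After op 4 (insert('e')): buffer="ebpclecie" (len 9), cursors c3@1 c1@6 c2@9, authorship 3..1.12.2
After op 5 (move_left): buffer="ebpclecie" (len 9), cursors c3@0 c1@5 c2@8, authorship 3..1.12.2
After op 6 (insert('u')): buffer="uebpclueciue" (len 12), cursors c3@1 c1@7 c2@11, authorship 33..1.112.22

Answer: 7 11 1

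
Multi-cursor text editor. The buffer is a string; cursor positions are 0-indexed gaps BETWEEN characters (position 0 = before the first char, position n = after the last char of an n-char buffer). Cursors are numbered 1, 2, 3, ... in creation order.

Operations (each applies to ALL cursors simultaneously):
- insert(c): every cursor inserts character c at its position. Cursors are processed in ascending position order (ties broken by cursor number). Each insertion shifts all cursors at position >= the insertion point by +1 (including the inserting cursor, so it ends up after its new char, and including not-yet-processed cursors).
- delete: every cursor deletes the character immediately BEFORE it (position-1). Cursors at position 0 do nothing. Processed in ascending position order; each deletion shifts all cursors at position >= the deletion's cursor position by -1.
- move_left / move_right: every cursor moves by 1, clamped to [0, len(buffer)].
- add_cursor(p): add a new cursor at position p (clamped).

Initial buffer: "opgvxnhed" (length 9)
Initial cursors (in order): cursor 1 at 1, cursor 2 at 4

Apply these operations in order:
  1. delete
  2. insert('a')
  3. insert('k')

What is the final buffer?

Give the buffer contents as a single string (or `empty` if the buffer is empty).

Answer: akpgakxnhed

Derivation:
After op 1 (delete): buffer="pgxnhed" (len 7), cursors c1@0 c2@2, authorship .......
After op 2 (insert('a')): buffer="apgaxnhed" (len 9), cursors c1@1 c2@4, authorship 1..2.....
After op 3 (insert('k')): buffer="akpgakxnhed" (len 11), cursors c1@2 c2@6, authorship 11..22.....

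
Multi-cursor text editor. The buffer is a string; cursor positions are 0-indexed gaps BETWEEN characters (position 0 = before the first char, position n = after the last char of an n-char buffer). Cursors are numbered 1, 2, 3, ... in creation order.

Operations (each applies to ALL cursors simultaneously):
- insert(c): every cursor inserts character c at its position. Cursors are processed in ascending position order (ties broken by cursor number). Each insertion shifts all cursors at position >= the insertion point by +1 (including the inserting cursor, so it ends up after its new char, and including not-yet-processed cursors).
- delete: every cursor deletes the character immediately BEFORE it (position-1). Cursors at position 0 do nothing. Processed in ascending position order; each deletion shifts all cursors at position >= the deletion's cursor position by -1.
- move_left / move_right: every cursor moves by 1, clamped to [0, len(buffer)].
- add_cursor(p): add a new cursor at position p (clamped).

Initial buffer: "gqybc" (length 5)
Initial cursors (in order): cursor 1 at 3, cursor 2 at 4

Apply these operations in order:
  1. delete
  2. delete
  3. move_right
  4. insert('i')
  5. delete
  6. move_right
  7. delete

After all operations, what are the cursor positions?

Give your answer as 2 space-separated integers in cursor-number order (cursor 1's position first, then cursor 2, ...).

After op 1 (delete): buffer="gqc" (len 3), cursors c1@2 c2@2, authorship ...
After op 2 (delete): buffer="c" (len 1), cursors c1@0 c2@0, authorship .
After op 3 (move_right): buffer="c" (len 1), cursors c1@1 c2@1, authorship .
After op 4 (insert('i')): buffer="cii" (len 3), cursors c1@3 c2@3, authorship .12
After op 5 (delete): buffer="c" (len 1), cursors c1@1 c2@1, authorship .
After op 6 (move_right): buffer="c" (len 1), cursors c1@1 c2@1, authorship .
After op 7 (delete): buffer="" (len 0), cursors c1@0 c2@0, authorship 

Answer: 0 0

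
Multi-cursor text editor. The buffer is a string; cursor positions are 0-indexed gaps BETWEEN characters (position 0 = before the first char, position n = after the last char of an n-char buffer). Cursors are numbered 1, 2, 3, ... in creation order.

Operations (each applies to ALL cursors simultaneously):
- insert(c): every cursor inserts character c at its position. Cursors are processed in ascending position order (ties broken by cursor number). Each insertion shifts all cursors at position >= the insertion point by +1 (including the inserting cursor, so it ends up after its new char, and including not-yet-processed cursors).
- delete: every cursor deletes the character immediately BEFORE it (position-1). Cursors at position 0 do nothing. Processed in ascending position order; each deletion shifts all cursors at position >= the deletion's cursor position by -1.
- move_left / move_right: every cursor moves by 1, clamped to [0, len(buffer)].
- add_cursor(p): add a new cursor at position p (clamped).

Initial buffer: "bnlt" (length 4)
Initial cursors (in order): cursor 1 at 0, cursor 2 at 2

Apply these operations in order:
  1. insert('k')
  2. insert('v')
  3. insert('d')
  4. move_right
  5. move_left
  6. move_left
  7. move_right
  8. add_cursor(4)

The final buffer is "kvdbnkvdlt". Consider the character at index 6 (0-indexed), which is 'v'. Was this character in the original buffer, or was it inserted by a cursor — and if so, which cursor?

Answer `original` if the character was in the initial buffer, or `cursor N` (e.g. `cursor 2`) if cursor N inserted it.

Answer: cursor 2

Derivation:
After op 1 (insert('k')): buffer="kbnklt" (len 6), cursors c1@1 c2@4, authorship 1..2..
After op 2 (insert('v')): buffer="kvbnkvlt" (len 8), cursors c1@2 c2@6, authorship 11..22..
After op 3 (insert('d')): buffer="kvdbnkvdlt" (len 10), cursors c1@3 c2@8, authorship 111..222..
After op 4 (move_right): buffer="kvdbnkvdlt" (len 10), cursors c1@4 c2@9, authorship 111..222..
After op 5 (move_left): buffer="kvdbnkvdlt" (len 10), cursors c1@3 c2@8, authorship 111..222..
After op 6 (move_left): buffer="kvdbnkvdlt" (len 10), cursors c1@2 c2@7, authorship 111..222..
After op 7 (move_right): buffer="kvdbnkvdlt" (len 10), cursors c1@3 c2@8, authorship 111..222..
After op 8 (add_cursor(4)): buffer="kvdbnkvdlt" (len 10), cursors c1@3 c3@4 c2@8, authorship 111..222..
Authorship (.=original, N=cursor N): 1 1 1 . . 2 2 2 . .
Index 6: author = 2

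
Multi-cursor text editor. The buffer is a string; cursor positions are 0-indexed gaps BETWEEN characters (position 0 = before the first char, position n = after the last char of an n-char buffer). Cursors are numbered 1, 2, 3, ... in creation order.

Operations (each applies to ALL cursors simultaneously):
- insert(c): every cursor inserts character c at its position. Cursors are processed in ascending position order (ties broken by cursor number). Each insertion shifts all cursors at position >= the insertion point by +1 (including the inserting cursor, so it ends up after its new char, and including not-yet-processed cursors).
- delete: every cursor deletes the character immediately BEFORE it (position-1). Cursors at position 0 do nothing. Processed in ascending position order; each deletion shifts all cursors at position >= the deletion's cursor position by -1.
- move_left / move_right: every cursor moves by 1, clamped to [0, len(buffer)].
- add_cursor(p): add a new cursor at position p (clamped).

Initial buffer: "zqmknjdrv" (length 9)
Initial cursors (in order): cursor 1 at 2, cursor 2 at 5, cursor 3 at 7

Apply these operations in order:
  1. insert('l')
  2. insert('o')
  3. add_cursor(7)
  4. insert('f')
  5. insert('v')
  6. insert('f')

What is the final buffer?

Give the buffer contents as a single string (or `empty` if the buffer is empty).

Answer: zqlofvfmknfvflofvfjdlofvfrv

Derivation:
After op 1 (insert('l')): buffer="zqlmknljdlrv" (len 12), cursors c1@3 c2@7 c3@10, authorship ..1...2..3..
After op 2 (insert('o')): buffer="zqlomknlojdlorv" (len 15), cursors c1@4 c2@9 c3@13, authorship ..11...22..33..
After op 3 (add_cursor(7)): buffer="zqlomknlojdlorv" (len 15), cursors c1@4 c4@7 c2@9 c3@13, authorship ..11...22..33..
After op 4 (insert('f')): buffer="zqlofmknflofjdlofrv" (len 19), cursors c1@5 c4@9 c2@12 c3@17, authorship ..111...4222..333..
After op 5 (insert('v')): buffer="zqlofvmknfvlofvjdlofvrv" (len 23), cursors c1@6 c4@11 c2@15 c3@21, authorship ..1111...442222..3333..
After op 6 (insert('f')): buffer="zqlofvfmknfvflofvfjdlofvfrv" (len 27), cursors c1@7 c4@13 c2@18 c3@25, authorship ..11111...44422222..33333..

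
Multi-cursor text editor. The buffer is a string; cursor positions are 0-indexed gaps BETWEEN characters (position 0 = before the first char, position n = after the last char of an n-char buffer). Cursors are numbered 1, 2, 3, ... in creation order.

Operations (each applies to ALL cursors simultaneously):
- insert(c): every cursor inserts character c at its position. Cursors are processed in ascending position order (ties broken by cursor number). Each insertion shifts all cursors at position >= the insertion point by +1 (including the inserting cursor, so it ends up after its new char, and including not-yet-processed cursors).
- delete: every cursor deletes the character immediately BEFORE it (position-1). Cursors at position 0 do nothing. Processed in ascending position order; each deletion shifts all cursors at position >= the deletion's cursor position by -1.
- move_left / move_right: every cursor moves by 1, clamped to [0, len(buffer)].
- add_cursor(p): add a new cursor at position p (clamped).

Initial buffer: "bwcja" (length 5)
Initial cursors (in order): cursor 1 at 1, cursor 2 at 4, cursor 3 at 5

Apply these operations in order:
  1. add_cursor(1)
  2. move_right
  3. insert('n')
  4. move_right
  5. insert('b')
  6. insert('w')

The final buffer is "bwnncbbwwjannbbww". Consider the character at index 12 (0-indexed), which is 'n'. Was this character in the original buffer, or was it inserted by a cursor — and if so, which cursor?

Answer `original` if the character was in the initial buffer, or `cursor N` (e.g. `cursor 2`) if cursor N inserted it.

Answer: cursor 3

Derivation:
After op 1 (add_cursor(1)): buffer="bwcja" (len 5), cursors c1@1 c4@1 c2@4 c3@5, authorship .....
After op 2 (move_right): buffer="bwcja" (len 5), cursors c1@2 c4@2 c2@5 c3@5, authorship .....
After op 3 (insert('n')): buffer="bwnncjann" (len 9), cursors c1@4 c4@4 c2@9 c3@9, authorship ..14...23
After op 4 (move_right): buffer="bwnncjann" (len 9), cursors c1@5 c4@5 c2@9 c3@9, authorship ..14...23
After op 5 (insert('b')): buffer="bwnncbbjannbb" (len 13), cursors c1@7 c4@7 c2@13 c3@13, authorship ..14.14..2323
After op 6 (insert('w')): buffer="bwnncbbwwjannbbww" (len 17), cursors c1@9 c4@9 c2@17 c3@17, authorship ..14.1414..232323
Authorship (.=original, N=cursor N): . . 1 4 . 1 4 1 4 . . 2 3 2 3 2 3
Index 12: author = 3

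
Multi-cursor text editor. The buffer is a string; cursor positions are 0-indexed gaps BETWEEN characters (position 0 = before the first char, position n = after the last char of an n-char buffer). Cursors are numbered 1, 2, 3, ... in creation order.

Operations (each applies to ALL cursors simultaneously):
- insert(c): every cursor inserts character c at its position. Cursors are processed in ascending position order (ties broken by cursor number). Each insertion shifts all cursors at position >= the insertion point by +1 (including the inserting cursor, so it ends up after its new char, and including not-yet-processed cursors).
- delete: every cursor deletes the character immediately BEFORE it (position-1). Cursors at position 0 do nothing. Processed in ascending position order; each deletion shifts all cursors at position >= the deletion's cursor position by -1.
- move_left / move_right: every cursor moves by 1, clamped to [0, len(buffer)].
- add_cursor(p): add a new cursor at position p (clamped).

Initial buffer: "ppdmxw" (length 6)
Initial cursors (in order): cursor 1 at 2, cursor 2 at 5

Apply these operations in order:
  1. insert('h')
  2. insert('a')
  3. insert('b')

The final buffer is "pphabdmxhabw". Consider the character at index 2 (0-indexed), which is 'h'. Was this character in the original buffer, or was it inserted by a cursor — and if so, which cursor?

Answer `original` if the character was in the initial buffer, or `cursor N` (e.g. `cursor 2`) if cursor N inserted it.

After op 1 (insert('h')): buffer="pphdmxhw" (len 8), cursors c1@3 c2@7, authorship ..1...2.
After op 2 (insert('a')): buffer="pphadmxhaw" (len 10), cursors c1@4 c2@9, authorship ..11...22.
After op 3 (insert('b')): buffer="pphabdmxhabw" (len 12), cursors c1@5 c2@11, authorship ..111...222.
Authorship (.=original, N=cursor N): . . 1 1 1 . . . 2 2 2 .
Index 2: author = 1

Answer: cursor 1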